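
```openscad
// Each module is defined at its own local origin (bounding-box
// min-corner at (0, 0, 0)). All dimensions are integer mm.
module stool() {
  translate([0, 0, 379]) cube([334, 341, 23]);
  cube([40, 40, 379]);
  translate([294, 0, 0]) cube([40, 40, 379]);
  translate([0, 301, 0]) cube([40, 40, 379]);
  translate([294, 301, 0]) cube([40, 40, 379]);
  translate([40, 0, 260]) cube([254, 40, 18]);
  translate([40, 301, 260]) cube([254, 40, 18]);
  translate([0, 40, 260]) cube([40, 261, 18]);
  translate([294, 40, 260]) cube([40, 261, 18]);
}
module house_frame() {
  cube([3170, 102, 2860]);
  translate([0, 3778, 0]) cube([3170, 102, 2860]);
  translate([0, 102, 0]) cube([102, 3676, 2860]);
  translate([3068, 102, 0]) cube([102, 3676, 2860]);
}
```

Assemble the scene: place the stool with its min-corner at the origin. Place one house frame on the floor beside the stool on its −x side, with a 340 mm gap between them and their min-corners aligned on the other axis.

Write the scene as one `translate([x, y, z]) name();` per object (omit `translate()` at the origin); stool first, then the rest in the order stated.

stool();
translate([-3510, 0, 0]) house_frame();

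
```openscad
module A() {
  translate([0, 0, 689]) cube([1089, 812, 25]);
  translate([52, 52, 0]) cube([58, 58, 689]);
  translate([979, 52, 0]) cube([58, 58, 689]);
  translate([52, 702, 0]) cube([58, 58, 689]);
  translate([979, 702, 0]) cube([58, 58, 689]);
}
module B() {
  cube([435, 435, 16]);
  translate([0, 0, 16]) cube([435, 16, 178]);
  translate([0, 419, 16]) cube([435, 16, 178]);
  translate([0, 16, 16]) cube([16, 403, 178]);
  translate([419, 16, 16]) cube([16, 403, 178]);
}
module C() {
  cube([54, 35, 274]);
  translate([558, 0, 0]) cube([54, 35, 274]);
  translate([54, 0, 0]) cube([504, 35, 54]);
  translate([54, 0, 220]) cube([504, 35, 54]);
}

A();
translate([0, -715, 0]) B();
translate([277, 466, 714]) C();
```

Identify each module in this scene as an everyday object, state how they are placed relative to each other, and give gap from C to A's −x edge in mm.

A is a table. B is an open box. C is a picture frame. The open box is on the floor beside the table on its −y side. The picture frame is on top of the table. The gap from the picture frame to the table's −x edge is 277 mm.

The picture frame's min-x is at 277; the table's min-x is 0; gap = 277 mm.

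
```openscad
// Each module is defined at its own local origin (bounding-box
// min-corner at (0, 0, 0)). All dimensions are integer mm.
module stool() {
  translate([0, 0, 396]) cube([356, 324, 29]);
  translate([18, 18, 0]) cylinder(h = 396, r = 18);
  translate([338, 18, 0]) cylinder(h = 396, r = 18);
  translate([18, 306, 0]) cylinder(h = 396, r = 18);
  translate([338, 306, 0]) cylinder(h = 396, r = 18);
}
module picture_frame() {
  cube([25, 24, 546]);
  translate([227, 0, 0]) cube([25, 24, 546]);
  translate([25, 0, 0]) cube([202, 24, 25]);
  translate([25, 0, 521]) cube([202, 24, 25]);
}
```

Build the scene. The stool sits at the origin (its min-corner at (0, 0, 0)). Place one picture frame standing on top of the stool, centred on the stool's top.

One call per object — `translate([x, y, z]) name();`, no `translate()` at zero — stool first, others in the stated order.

stool();
translate([52, 150, 425]) picture_frame();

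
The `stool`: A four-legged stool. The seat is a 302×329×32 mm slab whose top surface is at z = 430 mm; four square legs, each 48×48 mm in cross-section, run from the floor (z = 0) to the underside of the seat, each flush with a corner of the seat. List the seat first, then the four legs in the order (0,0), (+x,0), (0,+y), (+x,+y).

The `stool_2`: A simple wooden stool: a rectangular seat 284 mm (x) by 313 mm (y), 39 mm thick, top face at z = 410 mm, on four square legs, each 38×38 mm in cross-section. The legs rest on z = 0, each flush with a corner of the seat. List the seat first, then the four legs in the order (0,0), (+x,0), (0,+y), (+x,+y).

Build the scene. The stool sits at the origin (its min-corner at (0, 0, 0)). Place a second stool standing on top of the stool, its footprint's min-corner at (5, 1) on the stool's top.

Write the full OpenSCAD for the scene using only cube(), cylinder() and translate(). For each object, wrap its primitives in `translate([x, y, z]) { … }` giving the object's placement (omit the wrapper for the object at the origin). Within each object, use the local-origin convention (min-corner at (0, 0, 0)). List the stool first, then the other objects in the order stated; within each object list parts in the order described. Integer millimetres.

translate([0, 0, 398]) cube([302, 329, 32]);
cube([48, 48, 398]);
translate([254, 0, 0]) cube([48, 48, 398]);
translate([0, 281, 0]) cube([48, 48, 398]);
translate([254, 281, 0]) cube([48, 48, 398]);
translate([5, 1, 430]) {
  translate([0, 0, 371]) cube([284, 313, 39]);
  cube([38, 38, 371]);
  translate([246, 0, 0]) cube([38, 38, 371]);
  translate([0, 275, 0]) cube([38, 38, 371]);
  translate([246, 275, 0]) cube([38, 38, 371]);
}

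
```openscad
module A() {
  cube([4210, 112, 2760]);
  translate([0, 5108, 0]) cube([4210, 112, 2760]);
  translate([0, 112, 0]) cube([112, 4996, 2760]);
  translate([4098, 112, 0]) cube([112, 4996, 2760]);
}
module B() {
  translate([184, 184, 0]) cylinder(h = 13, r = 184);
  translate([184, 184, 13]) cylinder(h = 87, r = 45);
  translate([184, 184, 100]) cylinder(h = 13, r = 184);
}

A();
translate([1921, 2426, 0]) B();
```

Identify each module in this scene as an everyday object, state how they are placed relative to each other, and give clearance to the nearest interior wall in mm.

Clearances: x = 1809, y = 2314; minimum 1809 mm.

A is a house frame. B is a spool. The spool sits inside the house frame, centred. The clearance to the nearest interior wall is 1809 mm.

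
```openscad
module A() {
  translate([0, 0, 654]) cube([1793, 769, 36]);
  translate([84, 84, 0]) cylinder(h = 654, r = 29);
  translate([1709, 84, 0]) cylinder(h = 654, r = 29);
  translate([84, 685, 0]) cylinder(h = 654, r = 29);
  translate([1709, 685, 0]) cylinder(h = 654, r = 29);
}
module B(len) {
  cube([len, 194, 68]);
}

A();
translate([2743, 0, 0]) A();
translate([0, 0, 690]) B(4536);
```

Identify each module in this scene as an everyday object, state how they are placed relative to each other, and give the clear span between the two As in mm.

Second table starts at x = 2743; first ends at x = 1793; clear span = 2743 − 1793 = 950 mm.

A is a table. B is a beam. A beam spans the tops of two tables. The clear span between the two tables is 950 mm.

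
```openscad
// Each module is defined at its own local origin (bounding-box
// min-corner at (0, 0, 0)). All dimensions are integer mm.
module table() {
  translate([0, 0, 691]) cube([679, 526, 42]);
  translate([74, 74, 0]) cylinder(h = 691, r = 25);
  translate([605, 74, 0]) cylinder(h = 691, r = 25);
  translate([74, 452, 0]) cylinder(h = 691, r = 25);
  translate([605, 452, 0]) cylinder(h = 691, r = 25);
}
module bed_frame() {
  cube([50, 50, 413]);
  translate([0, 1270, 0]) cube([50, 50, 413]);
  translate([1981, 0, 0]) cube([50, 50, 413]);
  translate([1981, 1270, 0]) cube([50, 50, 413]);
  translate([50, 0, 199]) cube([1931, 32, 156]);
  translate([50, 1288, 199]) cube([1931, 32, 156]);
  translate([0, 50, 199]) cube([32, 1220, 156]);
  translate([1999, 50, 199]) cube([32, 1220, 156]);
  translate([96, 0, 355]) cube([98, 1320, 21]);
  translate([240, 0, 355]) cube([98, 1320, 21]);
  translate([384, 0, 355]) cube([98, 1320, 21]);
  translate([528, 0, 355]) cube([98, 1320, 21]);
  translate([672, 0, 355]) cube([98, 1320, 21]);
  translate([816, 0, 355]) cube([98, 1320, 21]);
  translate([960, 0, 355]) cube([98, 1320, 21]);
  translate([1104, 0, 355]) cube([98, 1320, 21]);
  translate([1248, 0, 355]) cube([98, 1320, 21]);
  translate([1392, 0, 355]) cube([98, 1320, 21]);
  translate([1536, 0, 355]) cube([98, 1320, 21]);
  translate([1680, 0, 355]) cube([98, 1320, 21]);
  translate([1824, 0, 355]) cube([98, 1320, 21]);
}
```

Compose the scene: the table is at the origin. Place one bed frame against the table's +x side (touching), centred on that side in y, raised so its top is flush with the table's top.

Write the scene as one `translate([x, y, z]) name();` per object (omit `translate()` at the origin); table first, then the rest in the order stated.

table();
translate([679, -397, 320]) bed_frame();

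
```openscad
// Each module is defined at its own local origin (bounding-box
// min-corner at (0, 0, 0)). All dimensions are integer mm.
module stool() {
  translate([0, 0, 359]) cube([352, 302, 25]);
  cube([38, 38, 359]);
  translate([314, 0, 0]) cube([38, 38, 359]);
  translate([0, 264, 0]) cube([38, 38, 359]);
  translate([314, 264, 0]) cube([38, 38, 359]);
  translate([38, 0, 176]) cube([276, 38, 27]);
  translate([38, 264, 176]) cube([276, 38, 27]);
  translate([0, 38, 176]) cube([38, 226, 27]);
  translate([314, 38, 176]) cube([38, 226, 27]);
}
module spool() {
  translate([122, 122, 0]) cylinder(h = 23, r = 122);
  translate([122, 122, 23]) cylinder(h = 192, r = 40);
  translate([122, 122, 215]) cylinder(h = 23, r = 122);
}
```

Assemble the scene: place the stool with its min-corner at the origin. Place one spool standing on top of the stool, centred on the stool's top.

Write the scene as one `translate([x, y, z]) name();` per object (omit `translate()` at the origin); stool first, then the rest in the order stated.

stool();
translate([54, 29, 384]) spool();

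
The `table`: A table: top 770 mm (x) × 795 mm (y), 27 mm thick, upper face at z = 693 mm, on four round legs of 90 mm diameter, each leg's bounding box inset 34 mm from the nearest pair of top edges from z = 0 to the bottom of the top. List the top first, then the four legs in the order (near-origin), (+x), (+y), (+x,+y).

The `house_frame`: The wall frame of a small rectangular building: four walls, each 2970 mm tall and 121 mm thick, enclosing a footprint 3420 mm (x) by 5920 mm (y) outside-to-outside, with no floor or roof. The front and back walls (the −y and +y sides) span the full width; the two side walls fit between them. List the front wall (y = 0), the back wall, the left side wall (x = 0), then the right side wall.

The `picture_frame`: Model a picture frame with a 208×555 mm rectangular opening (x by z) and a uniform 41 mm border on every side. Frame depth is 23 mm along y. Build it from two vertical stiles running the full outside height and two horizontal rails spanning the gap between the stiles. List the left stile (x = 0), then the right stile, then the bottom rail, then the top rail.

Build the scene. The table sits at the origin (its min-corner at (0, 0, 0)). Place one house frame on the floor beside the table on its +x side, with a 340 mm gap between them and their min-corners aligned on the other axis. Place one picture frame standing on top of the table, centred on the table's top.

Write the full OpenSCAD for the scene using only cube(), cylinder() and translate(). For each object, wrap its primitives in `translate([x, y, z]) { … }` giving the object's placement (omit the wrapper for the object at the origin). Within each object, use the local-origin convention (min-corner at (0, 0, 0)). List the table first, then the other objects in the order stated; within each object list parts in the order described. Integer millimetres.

translate([0, 0, 666]) cube([770, 795, 27]);
translate([79, 79, 0]) cylinder(h = 666, r = 45);
translate([691, 79, 0]) cylinder(h = 666, r = 45);
translate([79, 716, 0]) cylinder(h = 666, r = 45);
translate([691, 716, 0]) cylinder(h = 666, r = 45);
translate([1110, 0, 0]) {
  cube([3420, 121, 2970]);
  translate([0, 5799, 0]) cube([3420, 121, 2970]);
  translate([0, 121, 0]) cube([121, 5678, 2970]);
  translate([3299, 121, 0]) cube([121, 5678, 2970]);
}
translate([240, 386, 693]) {
  cube([41, 23, 637]);
  translate([249, 0, 0]) cube([41, 23, 637]);
  translate([41, 0, 0]) cube([208, 23, 41]);
  translate([41, 0, 596]) cube([208, 23, 41]);
}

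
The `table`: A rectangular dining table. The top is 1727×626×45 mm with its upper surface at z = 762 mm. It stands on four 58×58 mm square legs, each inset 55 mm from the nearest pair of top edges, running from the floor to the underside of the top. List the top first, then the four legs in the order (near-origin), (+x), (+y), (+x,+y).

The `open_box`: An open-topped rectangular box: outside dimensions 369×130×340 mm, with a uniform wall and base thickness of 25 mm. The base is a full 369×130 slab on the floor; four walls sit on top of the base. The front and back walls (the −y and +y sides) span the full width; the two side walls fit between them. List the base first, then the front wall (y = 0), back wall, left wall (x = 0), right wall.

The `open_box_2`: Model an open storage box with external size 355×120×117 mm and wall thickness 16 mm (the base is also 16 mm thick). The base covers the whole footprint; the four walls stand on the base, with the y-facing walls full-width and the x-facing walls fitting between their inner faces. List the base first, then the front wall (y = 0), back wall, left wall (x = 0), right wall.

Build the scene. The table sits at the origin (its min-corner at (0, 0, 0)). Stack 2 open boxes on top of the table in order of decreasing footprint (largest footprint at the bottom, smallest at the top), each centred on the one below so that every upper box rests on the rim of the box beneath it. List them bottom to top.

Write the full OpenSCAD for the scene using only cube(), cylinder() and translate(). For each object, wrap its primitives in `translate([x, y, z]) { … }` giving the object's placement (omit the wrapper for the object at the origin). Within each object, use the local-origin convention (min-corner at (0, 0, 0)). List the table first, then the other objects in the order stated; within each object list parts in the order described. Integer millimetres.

translate([0, 0, 717]) cube([1727, 626, 45]);
translate([55, 55, 0]) cube([58, 58, 717]);
translate([1614, 55, 0]) cube([58, 58, 717]);
translate([55, 513, 0]) cube([58, 58, 717]);
translate([1614, 513, 0]) cube([58, 58, 717]);
translate([679, 248, 762]) {
  cube([369, 130, 25]);
  translate([0, 0, 25]) cube([369, 25, 315]);
  translate([0, 105, 25]) cube([369, 25, 315]);
  translate([0, 25, 25]) cube([25, 80, 315]);
  translate([344, 25, 25]) cube([25, 80, 315]);
}
translate([686, 253, 1102]) {
  cube([355, 120, 16]);
  translate([0, 0, 16]) cube([355, 16, 101]);
  translate([0, 104, 16]) cube([355, 16, 101]);
  translate([0, 16, 16]) cube([16, 88, 101]);
  translate([339, 16, 16]) cube([16, 88, 101]);
}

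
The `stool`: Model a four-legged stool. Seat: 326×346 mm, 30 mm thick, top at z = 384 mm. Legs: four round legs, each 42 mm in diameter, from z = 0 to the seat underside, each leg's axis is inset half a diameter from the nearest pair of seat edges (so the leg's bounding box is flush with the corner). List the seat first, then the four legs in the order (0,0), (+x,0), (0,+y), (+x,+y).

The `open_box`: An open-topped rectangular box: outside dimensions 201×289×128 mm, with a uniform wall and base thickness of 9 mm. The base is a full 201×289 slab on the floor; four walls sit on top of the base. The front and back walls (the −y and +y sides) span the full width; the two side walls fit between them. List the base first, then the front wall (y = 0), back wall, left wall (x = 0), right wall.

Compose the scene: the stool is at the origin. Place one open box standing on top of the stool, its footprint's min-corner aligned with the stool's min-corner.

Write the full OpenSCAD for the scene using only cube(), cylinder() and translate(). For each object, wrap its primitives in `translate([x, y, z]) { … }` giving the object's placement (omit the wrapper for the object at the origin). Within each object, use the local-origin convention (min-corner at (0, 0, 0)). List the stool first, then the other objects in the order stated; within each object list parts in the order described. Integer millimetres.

translate([0, 0, 354]) cube([326, 346, 30]);
translate([21, 21, 0]) cylinder(h = 354, r = 21);
translate([305, 21, 0]) cylinder(h = 354, r = 21);
translate([21, 325, 0]) cylinder(h = 354, r = 21);
translate([305, 325, 0]) cylinder(h = 354, r = 21);
translate([0, 0, 384]) {
  cube([201, 289, 9]);
  translate([0, 0, 9]) cube([201, 9, 119]);
  translate([0, 280, 9]) cube([201, 9, 119]);
  translate([0, 9, 9]) cube([9, 271, 119]);
  translate([192, 9, 9]) cube([9, 271, 119]);
}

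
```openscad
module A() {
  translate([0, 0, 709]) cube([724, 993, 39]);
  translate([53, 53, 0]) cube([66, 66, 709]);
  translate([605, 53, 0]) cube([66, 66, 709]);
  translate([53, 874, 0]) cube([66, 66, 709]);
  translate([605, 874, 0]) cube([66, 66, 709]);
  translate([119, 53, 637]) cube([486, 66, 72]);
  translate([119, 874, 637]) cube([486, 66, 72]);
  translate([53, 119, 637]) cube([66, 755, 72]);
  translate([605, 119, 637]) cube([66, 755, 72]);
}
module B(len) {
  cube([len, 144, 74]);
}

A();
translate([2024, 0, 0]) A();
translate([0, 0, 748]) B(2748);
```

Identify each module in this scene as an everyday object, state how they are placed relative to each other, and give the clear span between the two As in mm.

Second table starts at x = 2024; first ends at x = 724; clear span = 2024 − 724 = 1300 mm.

A is a table. B is a beam. A beam spans the tops of two tables. The clear span between the two tables is 1300 mm.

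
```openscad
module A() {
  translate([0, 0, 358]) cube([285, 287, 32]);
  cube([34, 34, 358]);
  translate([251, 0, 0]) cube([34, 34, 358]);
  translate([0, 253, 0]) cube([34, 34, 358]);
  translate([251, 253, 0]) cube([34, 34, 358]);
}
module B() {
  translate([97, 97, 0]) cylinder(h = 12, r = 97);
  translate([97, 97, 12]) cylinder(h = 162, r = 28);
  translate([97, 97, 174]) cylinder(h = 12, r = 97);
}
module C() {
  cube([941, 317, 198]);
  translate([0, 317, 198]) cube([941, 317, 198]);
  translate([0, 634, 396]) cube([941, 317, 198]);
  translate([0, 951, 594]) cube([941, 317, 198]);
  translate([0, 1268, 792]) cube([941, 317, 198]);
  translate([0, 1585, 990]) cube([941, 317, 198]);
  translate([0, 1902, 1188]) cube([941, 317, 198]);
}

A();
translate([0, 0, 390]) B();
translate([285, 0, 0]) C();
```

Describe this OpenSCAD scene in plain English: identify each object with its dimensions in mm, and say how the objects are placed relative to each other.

A is a simple wooden stool: a rectangular seat 285 mm (x) by 287 mm (y), 32 mm thick, top face at z = 390 mm, on four square legs, each 34×34 mm in cross-section. The legs rest on z = 0, each flush with a corner of the seat.

B is a spool: two coaxial disc flanges of radius 97 mm and thickness 12 mm, joined by a core cylinder of radius 28 mm and height 162 mm. The lower flange rests on z = 0 and the three cylinders share a vertical axis.

C is a run of 7 identical solid stair steps. Each tread is 941×317 mm and each step block is 198 mm high. Step 1 rests on the floor; step k is offset from step 1 by (k−1)×317 mm in y and (k−1)×198 mm in z.

The spool is on top of the stool. The staircase is against the stool's +x side, with their −y faces flush.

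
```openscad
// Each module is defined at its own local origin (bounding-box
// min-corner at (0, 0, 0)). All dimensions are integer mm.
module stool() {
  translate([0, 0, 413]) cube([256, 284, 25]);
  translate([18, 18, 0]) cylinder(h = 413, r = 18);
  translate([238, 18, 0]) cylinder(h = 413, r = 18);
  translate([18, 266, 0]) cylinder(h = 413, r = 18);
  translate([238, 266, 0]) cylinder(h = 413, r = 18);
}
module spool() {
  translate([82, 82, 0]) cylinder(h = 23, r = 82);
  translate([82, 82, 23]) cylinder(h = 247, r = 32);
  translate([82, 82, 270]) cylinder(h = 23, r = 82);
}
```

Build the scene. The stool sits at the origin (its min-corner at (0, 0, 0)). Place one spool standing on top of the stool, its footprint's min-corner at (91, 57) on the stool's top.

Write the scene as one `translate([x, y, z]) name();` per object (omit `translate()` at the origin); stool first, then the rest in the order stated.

stool();
translate([91, 57, 438]) spool();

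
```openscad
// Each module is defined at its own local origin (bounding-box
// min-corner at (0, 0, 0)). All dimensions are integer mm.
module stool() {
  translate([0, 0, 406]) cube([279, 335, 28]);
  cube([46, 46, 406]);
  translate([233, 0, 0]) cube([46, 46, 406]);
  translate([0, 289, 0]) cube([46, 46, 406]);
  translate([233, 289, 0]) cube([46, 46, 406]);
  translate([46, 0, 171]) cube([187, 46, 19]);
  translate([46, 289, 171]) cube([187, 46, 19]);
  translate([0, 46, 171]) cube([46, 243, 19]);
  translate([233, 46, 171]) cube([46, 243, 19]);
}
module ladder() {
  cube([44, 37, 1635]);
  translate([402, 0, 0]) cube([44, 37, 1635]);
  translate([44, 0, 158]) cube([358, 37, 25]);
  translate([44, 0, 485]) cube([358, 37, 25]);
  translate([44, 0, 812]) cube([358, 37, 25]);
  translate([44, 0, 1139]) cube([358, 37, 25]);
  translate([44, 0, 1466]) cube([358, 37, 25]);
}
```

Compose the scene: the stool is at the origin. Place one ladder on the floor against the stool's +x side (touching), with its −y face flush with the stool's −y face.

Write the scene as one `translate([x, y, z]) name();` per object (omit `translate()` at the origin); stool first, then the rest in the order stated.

stool();
translate([279, 0, 0]) ladder();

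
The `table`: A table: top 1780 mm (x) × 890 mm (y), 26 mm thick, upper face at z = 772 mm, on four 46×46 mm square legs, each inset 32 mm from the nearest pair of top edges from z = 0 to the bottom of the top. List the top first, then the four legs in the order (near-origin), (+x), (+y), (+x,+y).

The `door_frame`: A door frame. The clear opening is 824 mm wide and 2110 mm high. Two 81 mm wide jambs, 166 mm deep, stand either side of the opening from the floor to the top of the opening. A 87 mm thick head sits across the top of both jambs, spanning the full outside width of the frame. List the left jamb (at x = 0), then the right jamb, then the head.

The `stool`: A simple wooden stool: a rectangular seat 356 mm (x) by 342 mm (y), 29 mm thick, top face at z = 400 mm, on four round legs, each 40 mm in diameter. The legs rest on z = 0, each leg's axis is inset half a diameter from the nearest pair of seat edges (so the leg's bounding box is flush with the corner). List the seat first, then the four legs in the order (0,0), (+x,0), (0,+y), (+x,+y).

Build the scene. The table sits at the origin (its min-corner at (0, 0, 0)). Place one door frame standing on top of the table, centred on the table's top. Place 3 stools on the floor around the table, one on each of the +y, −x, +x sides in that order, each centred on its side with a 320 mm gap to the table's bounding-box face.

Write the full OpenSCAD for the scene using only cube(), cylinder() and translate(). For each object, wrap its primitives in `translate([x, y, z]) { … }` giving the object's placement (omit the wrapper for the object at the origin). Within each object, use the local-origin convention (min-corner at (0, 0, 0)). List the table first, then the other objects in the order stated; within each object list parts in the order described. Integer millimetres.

translate([0, 0, 746]) cube([1780, 890, 26]);
translate([32, 32, 0]) cube([46, 46, 746]);
translate([1702, 32, 0]) cube([46, 46, 746]);
translate([32, 812, 0]) cube([46, 46, 746]);
translate([1702, 812, 0]) cube([46, 46, 746]);
translate([397, 362, 772]) {
  cube([81, 166, 2110]);
  translate([905, 0, 0]) cube([81, 166, 2110]);
  translate([0, 0, 2110]) cube([986, 166, 87]);
}
translate([712, 1210, 0]) {
  translate([0, 0, 371]) cube([356, 342, 29]);
  translate([20, 20, 0]) cylinder(h = 371, r = 20);
  translate([336, 20, 0]) cylinder(h = 371, r = 20);
  translate([20, 322, 0]) cylinder(h = 371, r = 20);
  translate([336, 322, 0]) cylinder(h = 371, r = 20);
}
translate([-676, 274, 0]) {
  translate([0, 0, 371]) cube([356, 342, 29]);
  translate([20, 20, 0]) cylinder(h = 371, r = 20);
  translate([336, 20, 0]) cylinder(h = 371, r = 20);
  translate([20, 322, 0]) cylinder(h = 371, r = 20);
  translate([336, 322, 0]) cylinder(h = 371, r = 20);
}
translate([2100, 274, 0]) {
  translate([0, 0, 371]) cube([356, 342, 29]);
  translate([20, 20, 0]) cylinder(h = 371, r = 20);
  translate([336, 20, 0]) cylinder(h = 371, r = 20);
  translate([20, 322, 0]) cylinder(h = 371, r = 20);
  translate([336, 322, 0]) cylinder(h = 371, r = 20);
}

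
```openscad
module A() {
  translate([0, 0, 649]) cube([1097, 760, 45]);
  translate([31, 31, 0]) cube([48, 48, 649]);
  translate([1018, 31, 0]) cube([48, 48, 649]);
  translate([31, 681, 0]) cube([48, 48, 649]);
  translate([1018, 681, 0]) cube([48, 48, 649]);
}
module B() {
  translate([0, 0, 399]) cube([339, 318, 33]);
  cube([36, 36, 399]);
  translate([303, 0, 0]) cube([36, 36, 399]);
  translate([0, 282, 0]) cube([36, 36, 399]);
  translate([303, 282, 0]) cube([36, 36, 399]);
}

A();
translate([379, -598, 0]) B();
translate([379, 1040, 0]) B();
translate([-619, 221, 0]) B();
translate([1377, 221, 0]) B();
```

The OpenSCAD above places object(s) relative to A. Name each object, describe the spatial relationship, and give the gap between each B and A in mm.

Each stool's nearest face is 280 mm from the table's bounding box.

A is a table. B is a stool. Four stools sit around the table at the −y, +y, −x, +x sides. The gap between each stool and the table is 280 mm.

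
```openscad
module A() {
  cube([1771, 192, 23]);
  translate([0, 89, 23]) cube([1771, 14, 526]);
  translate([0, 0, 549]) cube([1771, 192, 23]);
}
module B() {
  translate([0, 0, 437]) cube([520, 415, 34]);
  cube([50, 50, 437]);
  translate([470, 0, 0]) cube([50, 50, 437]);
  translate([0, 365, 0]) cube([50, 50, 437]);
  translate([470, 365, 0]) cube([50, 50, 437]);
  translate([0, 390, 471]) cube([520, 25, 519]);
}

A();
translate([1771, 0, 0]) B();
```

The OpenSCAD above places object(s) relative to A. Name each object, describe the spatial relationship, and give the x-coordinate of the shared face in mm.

A is an I-beam. B is a chair. The chair is against the I-beam's +x side, with their −y faces flush. The x-coordinate of the shared face is 1771 mm.

The I-beam's +x face and the chair's −x face are both at x = 1771 mm.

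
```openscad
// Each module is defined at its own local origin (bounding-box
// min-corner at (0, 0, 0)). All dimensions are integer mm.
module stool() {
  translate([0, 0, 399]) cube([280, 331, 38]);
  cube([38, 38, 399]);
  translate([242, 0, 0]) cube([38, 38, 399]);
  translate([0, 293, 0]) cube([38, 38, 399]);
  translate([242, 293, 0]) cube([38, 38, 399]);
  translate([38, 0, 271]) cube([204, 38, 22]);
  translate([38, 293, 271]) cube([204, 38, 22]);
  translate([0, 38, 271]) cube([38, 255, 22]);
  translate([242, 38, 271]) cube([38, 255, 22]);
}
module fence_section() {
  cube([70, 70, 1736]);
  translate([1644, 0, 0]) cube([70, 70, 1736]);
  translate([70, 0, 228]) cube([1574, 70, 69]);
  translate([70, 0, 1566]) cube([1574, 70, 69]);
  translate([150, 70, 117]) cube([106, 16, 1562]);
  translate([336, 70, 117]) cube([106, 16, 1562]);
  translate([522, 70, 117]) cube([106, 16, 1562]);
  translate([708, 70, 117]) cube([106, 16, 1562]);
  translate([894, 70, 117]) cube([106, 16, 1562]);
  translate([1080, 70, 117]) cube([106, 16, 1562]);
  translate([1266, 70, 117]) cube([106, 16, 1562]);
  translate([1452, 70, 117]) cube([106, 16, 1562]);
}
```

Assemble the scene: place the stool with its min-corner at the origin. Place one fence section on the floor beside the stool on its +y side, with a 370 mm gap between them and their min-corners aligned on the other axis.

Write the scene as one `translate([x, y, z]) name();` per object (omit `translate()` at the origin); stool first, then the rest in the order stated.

stool();
translate([0, 701, 0]) fence_section();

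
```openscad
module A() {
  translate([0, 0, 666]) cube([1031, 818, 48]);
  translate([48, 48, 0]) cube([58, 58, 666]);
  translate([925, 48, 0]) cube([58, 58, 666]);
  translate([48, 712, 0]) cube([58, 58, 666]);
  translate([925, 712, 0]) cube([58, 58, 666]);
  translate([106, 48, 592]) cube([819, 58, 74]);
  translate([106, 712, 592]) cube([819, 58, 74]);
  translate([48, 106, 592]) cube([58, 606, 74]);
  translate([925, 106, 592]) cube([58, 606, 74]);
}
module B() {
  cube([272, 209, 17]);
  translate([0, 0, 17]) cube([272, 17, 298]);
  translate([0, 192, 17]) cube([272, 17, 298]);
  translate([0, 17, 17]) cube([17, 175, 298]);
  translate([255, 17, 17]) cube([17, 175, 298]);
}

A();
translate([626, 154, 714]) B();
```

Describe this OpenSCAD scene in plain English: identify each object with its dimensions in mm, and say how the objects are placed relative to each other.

A is a rectangular dining table. The top is 1031×818×48 mm with its upper surface at z = 714 mm. It stands on four 58×58 mm square legs, each inset 48 mm from the nearest pair of top edges, running from the floor to the underside of the top. Four apron rails, 58 mm thick and 74 mm tall, run between adjacent legs with their top edges flush with the underside of the top and their outer faces flush with the legs' outer faces.

B is an open storage box with external size 272×209×315 mm and wall thickness 17 mm (the base is also 17 mm thick). The base covers the whole footprint; the four walls stand on the base, with the y-facing walls full-width and the x-facing walls fitting between their inner faces.

The open box is on top of the table.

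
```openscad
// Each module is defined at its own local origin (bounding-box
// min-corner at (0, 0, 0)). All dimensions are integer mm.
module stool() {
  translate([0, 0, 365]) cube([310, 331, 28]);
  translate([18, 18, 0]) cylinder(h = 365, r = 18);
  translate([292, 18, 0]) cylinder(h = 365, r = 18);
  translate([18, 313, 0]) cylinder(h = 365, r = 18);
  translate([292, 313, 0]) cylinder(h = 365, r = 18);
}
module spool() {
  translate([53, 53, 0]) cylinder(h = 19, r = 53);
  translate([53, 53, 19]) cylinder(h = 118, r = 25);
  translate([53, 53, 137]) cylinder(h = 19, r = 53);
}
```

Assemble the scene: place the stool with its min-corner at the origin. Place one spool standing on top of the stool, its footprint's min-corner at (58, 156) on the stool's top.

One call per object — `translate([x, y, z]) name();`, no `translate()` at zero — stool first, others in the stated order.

stool();
translate([58, 156, 393]) spool();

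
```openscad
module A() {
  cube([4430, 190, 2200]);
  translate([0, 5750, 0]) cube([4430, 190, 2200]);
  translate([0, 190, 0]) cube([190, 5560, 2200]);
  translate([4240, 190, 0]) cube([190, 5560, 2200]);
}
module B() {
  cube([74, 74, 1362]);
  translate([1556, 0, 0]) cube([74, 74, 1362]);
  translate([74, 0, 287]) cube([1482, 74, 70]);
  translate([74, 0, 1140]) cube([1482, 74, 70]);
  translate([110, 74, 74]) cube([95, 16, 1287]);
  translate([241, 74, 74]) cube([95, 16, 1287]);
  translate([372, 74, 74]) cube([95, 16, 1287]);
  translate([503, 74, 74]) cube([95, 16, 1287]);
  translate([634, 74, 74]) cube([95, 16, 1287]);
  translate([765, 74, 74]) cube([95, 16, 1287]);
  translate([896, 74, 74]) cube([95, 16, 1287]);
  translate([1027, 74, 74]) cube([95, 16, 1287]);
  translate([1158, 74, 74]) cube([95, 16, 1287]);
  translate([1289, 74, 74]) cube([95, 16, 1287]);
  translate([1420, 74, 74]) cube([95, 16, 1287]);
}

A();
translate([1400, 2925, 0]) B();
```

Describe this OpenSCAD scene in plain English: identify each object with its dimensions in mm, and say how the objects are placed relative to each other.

A is the wall frame of a small rectangular building: four walls, each 2200 mm tall and 190 mm thick, enclosing a footprint 4430 mm (x) by 5940 mm (y) outside-to-outside, with no floor or roof. The front and back walls (the −y and +y sides) span the full width; the two side walls fit between them.

B is a fence section. Two 74×74 mm posts, 1362 mm tall, stand on the floor with a clear span of 1482 mm between their inner faces. Two horizontal rails of 74×70 mm section span the gap between the posts with their undersides at z = 287 mm and z = 1140 mm, flush with the posts' −y face. 11 pickets, each 95 mm wide, 16 mm thick and 1287 mm tall, are fixed to the +y face of the rails with their bottoms at z = 74 mm, evenly spaced across the span with equal gaps (rounded down to the nearest mm) at the −x end and between each pair — any rounding remainder accumulates at the +x end.

The fence section sits inside the house frame, centred.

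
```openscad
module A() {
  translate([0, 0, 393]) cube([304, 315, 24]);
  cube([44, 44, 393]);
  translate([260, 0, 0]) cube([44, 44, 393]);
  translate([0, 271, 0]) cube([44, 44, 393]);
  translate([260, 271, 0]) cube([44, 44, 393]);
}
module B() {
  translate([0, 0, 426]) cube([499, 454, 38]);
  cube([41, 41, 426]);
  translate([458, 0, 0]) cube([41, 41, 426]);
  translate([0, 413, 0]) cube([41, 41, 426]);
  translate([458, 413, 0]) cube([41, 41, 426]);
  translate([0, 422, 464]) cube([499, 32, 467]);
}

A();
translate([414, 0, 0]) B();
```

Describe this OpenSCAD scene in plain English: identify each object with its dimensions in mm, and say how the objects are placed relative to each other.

A is a four-legged stool. The seat is 304×315 mm, 24 mm thick, top at z = 417 mm. It stands on four square legs, each 44×44 mm in cross-section, from z = 0 to the seat underside, each flush with a corner of the seat.

B is a chair: 499×454 mm seat, 38 mm thick, top at z = 464 mm, on four 41 mm square corner legs flush with the seat edges. A 32 mm thick backrest slab spans the full seat width, extending 467 mm above the seat top, its back face flush with the seat's +y edge.

The chair is on the floor beside the stool on its +x side.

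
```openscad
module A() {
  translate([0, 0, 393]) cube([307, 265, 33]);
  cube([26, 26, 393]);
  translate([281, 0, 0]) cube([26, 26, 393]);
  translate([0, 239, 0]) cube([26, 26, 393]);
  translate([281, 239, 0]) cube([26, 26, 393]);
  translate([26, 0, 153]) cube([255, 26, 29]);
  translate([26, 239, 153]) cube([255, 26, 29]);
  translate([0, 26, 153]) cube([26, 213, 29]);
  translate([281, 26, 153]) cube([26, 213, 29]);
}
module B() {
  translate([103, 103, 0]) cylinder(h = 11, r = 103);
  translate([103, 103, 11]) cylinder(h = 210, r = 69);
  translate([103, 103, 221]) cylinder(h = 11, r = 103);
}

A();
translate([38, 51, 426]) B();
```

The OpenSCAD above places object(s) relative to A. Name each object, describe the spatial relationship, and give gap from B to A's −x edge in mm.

A is a stool. B is a spool. The spool is on top of the stool. The gap from the spool to the stool's −x edge is 38 mm.

The spool's min-x is at 38; the stool's min-x is 0; gap = 38 mm.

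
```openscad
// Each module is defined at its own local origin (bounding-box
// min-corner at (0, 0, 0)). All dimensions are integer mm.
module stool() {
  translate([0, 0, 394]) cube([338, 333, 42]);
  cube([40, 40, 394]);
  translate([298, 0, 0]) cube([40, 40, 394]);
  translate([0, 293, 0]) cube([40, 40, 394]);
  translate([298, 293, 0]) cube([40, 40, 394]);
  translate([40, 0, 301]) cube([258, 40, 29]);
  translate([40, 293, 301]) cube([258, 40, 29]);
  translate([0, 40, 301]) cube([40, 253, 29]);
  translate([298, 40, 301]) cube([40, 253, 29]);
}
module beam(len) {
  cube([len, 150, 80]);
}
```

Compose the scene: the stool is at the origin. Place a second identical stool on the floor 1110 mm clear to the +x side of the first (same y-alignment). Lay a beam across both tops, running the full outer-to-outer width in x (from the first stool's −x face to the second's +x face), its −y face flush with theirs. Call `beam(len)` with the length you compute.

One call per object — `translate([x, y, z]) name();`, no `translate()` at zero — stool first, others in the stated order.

stool();
translate([1448, 0, 0]) stool();
translate([0, 0, 436]) beam(1786);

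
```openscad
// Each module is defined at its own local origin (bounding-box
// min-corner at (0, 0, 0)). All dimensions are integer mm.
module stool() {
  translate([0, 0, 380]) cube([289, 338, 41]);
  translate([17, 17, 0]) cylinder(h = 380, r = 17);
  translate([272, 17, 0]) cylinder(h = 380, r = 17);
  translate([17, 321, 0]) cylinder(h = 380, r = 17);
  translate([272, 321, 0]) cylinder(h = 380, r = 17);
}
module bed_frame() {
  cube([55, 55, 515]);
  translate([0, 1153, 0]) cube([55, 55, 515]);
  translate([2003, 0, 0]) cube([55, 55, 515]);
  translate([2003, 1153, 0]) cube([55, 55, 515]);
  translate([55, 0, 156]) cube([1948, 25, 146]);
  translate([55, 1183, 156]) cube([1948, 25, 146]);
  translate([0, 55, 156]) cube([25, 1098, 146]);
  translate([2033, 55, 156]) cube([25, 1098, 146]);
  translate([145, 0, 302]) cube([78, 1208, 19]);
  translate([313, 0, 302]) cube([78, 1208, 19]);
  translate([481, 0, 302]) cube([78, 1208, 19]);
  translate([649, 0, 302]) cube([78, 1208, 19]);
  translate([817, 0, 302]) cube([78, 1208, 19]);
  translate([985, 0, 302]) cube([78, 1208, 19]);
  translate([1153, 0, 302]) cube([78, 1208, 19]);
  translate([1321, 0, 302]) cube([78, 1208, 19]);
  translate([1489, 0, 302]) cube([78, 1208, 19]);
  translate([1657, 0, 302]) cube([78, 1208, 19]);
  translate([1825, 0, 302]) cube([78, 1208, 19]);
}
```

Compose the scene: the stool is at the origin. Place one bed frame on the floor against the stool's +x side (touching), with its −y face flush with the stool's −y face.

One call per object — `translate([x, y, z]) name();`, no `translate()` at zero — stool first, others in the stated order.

stool();
translate([289, 0, 0]) bed_frame();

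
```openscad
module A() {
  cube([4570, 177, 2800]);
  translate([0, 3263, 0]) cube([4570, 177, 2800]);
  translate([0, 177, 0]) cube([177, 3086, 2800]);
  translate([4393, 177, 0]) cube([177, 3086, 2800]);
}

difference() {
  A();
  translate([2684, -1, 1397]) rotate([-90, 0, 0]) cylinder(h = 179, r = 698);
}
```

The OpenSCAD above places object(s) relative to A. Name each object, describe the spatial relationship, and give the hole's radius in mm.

The subtracted cylinder has r = 698 mm.

A is a house frame. The house frame has a circular hole through its front wall. The hole's radius is 698 mm.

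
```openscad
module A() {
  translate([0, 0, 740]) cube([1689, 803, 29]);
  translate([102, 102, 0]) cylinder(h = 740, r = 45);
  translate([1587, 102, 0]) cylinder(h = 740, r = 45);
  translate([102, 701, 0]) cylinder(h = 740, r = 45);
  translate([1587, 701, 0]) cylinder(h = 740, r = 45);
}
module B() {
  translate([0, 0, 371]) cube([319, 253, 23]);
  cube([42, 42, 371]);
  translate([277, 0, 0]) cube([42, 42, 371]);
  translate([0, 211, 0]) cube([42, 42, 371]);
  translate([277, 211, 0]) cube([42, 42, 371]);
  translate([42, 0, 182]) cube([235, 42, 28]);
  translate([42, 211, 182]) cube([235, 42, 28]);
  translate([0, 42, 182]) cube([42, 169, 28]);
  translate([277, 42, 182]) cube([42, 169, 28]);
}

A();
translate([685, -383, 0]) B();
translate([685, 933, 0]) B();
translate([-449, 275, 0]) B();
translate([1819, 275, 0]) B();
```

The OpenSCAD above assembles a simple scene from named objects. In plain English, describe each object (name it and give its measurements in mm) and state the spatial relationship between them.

A is a table with a 1689×803 mm rectangular top, 29 mm thick, top surface at z = 769 mm, supported by four round legs of 90 mm diameter, each leg's bounding box inset 57 mm from the nearest pair of top edges, running from the floor.

B is a four-legged stool. The seat is a 319×253×23 mm slab whose top surface is at z = 394 mm; four square legs, each 42×42 mm in cross-section, run from the floor (z = 0) to the underside of the seat, each flush with a corner of the seat. Four stretchers, 42 mm wide and 28 mm tall, connect adjacent legs with their undersides at z = 182 mm, each running between the inner faces of the legs it joins and aligned with the legs' outer faces on the other axis.

Four stools sit around the table at the −y, +y, −x, +x sides.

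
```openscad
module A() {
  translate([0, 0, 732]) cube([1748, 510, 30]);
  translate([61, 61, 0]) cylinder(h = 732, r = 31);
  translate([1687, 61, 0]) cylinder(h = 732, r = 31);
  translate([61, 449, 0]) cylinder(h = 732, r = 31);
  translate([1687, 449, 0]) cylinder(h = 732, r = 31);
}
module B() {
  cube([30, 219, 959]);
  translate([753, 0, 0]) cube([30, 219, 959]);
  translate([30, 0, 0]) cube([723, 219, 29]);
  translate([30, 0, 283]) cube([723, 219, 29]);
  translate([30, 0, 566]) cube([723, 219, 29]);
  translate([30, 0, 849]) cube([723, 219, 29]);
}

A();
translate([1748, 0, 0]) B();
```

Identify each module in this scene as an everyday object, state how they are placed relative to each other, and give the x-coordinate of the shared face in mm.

The table's +x face and the bookshelf's −x face are both at x = 1748 mm.

A is a table. B is a bookshelf. The bookshelf is against the table's +x side, with their −y faces flush. The x-coordinate of the shared face is 1748 mm.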